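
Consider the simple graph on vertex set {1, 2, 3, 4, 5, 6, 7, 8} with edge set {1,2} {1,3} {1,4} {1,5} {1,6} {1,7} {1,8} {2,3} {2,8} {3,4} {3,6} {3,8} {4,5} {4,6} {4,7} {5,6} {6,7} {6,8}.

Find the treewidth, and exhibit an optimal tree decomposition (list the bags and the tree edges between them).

Treewidth 3.
One optimal decomposition is:
Bags: B1 = {1, 2, 3, 8}  B2 = {1, 3, 6, 8}  B3 = {1, 3, 4, 6}  B4 = {1, 4, 6, 7}  B5 = {1, 4, 5, 6}
Tree: B1–B2, B2–B3, B3–B4, B3–B5

Every bag has size at most 4, so the width is 4 − 1 = 3 and tw(G) ≤ 3. On the other hand G contains the 4-clique {1, 2, 3, 8}. A clique must lie in a single bag of any decomposition, so no decomposition can have width below 3. Therefore the treewidth is 3.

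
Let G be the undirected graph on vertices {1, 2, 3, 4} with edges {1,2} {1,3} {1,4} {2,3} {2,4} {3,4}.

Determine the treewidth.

A width-3 tree decomposition is:
Bags: B1 = {1, 2, 3, 4}
Tree: (single bag)
With just one bag of size 4, the width is 4 − 1 = 3, so tw(G) ≤ 3. On the other hand G contains the 4-clique {1, 2, 3, 4}. A clique must lie in a single bag of any decomposition, so no decomposition can have width below 3. Hence tw(G) = 3 exactly.

3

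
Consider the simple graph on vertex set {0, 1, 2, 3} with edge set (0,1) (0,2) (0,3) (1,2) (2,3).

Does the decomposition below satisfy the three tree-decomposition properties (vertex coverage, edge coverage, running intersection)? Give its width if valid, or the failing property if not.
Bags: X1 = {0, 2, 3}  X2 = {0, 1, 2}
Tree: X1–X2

Yes; width 2.

Vertex coverage: the bags together contain {0, 1, 2, 3}, the full vertex set. Edge coverage: each edge of G has both endpoints in at least one bag. Running intersection: for every vertex, the bags containing it form a connected subtree. All three properties hold, so this is a valid tree decomposition of width max|bag| − 1 = 2, and hence tw(G) ≤ 2.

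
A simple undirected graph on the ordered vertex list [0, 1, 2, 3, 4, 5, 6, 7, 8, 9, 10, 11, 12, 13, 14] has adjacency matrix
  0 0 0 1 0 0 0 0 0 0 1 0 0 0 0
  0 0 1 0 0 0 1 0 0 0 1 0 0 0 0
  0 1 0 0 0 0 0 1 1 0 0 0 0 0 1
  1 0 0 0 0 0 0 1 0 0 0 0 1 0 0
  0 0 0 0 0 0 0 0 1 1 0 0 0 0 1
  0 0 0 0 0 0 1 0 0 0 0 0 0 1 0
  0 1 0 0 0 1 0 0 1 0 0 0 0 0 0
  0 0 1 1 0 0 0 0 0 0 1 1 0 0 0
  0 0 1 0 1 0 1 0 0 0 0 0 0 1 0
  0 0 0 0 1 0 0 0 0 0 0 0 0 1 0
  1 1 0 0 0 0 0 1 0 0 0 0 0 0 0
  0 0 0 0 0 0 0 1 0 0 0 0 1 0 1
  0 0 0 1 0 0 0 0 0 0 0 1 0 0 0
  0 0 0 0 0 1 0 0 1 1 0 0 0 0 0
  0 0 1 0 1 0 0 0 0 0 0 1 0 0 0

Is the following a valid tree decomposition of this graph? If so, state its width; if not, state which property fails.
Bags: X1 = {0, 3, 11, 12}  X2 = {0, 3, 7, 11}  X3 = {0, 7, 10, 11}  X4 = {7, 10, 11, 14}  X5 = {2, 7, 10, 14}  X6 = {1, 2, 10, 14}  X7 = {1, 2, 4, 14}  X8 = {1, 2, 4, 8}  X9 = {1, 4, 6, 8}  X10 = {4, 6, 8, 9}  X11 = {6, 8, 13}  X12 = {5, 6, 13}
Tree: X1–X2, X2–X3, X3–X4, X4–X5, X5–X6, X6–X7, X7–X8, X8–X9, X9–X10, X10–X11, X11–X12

A tree decomposition must satisfy three properties: every vertex lies in some bag; for every edge, both endpoints lie together in some bag; and for every vertex, the bags containing it form a connected subtree. Here edge (9,13) lies in no bag, so the decomposition is invalid.

No — edge (9,13) lies in no bag.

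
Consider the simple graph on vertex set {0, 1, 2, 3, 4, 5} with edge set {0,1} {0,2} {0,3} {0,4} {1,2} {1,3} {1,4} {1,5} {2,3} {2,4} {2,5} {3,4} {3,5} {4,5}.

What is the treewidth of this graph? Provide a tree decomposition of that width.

Treewidth 4.
Bags: B1 = {0, 1, 2, 3, 4}  B2 = {1, 2, 3, 4, 5}
Tree: B1–B2

Every bag has size at most 5, so the width is 5 − 1 = 4 and tw(G) ≤ 4. For the lower bound, the 5 vertices {0, 1, 2, 3, 4} are pairwise adjacent, and any tree decomposition puts a clique entirely inside one bag — forcing width ≥ 4. Therefore the treewidth is 4.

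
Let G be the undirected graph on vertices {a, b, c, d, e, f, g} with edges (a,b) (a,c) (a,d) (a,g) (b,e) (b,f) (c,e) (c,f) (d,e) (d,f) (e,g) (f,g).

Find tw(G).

A width-3 tree decomposition is:
Bags: B1 = {a, d, e, f}  B2 = {a, c, e, f}  B3 = {a, e, f, g}  B4 = {a, b, e, f}
Tree: B1–B2, B2–B3, B3–B4
Each bag holds 4 vertices, so the decomposition has width 3, which upper-bounds the treewidth. For the lower bound: the 4 vertex sets {d,e}, {a,c}, {f}, {g} are disjoint, each induces a connected subgraph, and every pair is joined by at least one edge of G. Contracting each set to a single vertex therefore yields K_{4} as a minor, and since treewidth is minor-monotone, tw(G) ≥ tw(K_{4}) = 3. The upper and lower bounds meet at 3, so that is the treewidth.

3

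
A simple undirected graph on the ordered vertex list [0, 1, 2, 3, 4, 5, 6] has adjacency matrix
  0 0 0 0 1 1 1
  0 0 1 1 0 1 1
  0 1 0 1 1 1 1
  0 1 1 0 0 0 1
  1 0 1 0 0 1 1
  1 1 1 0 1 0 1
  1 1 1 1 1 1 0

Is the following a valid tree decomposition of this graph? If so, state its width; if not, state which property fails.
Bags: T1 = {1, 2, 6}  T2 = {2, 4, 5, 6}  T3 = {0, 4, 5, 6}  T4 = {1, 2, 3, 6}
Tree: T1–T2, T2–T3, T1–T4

No — edge (5,1) lies in no bag.

A tree decomposition must satisfy three properties: every vertex lies in some bag; for every edge, both endpoints lie together in some bag; and for every vertex, the bags containing it form a connected subtree. Here edge (5,1) lies in no bag, so the decomposition is invalid.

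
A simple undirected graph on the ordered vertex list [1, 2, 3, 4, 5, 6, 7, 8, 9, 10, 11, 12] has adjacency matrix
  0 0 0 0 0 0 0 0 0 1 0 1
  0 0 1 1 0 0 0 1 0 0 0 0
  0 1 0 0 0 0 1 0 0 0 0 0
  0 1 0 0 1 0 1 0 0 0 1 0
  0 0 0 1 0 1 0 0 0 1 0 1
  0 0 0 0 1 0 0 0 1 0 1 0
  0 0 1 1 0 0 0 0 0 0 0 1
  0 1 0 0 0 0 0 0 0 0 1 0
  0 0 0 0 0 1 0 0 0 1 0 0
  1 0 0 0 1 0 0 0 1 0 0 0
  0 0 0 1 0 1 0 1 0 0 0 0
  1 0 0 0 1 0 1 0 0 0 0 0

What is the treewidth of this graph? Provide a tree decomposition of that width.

Treewidth 3.
Bags: B1 = {2, 3, 7, 8}  B2 = {2, 4, 7, 8}  B3 = {4, 7, 8, 11}  B4 = {4, 7, 11, 12}  B5 = {4, 5, 11, 12}  B6 = {5, 6, 11, 12}  B7 = {1, 5, 6, 12}  B8 = {1, 5, 6, 10}  B9 = {1, 6, 9, 10}
Tree: B1–B2, B2–B3, B3–B4, B4–B5, B5–B6, B6–B7, B7–B8, B8–B9

Every bag has size at most 4, so the width is 4 − 1 = 3 and tw(G) ≤ 3. For the lower bound: the 4 vertex sets {2,3,8}, {7}, {4}, {5,6,11,12} are disjoint, each induces a connected subgraph, and every pair is joined by at least one edge of G. Contracting each set to a single vertex therefore yields K_{4} as a minor, and since treewidth is minor-monotone, tw(G) ≥ tw(K_{4}) = 3. Therefore the treewidth is 3.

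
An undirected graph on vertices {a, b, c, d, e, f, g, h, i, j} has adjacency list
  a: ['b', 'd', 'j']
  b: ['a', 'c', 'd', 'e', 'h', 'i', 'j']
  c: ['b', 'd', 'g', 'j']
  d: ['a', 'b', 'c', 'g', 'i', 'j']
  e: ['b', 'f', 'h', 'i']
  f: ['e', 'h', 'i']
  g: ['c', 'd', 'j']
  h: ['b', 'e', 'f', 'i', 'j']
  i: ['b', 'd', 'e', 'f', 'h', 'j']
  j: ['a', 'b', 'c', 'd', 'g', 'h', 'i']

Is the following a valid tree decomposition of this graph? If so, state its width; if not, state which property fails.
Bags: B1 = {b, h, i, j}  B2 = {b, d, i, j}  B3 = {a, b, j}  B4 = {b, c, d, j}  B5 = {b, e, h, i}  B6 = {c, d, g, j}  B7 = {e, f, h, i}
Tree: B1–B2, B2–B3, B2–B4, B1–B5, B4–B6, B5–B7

A tree decomposition must satisfy three properties: every vertex lies in some bag; for every edge, both endpoints lie together in some bag; and for every vertex, the bags containing it form a connected subtree. Here edge (d,a) lies in no bag, so the decomposition is invalid.

No — edge (d,a) lies in no bag.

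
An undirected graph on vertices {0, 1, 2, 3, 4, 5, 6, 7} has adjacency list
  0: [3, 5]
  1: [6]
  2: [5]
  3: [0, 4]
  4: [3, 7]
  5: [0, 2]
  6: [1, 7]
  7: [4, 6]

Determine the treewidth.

1

A width-1 tree decomposition is:
Bags: B1 = {2, 5}  B2 = {0, 5}  B3 = {0, 3}  B4 = {3, 4}  B5 = {4, 7}  B6 = {6, 7}  B7 = {1, 6}
Tree: B1–B2, B2–B3, B3–B4, B4–B5, B5–B6, B6–B7
Every bag has size at most 2, so the width is 2 − 1 = 1 and tw(G) ≤ 1. Any graph with an edge has treewidth ≥ 1, and G has the edge 2–5. Therefore the treewidth is 1.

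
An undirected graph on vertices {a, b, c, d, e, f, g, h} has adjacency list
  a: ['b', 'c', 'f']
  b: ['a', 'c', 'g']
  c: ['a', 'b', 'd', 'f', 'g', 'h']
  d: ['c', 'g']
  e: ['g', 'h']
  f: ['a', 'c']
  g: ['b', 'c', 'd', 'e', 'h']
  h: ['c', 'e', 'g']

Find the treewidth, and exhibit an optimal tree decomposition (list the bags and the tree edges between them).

Every bag has size at most 3, so the width is 3 − 1 = 2 and tw(G) ≤ 2. Conversely, {e, g, h} is a clique of size 3, and the vertices of any clique must share a bag in every tree decomposition; so some bag has ≥ 3 vertices and tw(G) ≥ 2. Therefore the treewidth is 2.

Treewidth 2.
One such decomposition:
Bags: B1 = {a, b, c}  B2 = {b, c, g}  B3 = {c, g, h}  B4 = {c, d, g}  B5 = {e, g, h}  B6 = {a, c, f}
Tree: B1–B2, B2–B3, B2–B4, B3–B5, B1–B6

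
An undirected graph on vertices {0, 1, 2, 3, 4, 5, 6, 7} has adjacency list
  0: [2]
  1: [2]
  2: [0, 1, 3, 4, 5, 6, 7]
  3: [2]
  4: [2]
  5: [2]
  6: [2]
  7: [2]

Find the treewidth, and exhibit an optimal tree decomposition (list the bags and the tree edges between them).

Treewidth 1.
Bags: B1 = {2, 3}  B2 = {2, 5}  B3 = {2, 4}  B4 = {1, 2}  B5 = {2, 7}  B6 = {2, 6}  B7 = {0, 2}
Tree: B1–B2, B1–B3, B2–B4, B2–B5, B2–B6, B3–B7

Each bag holds 2 vertices, so the decomposition has width 1, which upper-bounds the treewidth. Any graph with an edge has treewidth ≥ 1, and G has the edge 3–2. Hence tw(G) = 1 exactly.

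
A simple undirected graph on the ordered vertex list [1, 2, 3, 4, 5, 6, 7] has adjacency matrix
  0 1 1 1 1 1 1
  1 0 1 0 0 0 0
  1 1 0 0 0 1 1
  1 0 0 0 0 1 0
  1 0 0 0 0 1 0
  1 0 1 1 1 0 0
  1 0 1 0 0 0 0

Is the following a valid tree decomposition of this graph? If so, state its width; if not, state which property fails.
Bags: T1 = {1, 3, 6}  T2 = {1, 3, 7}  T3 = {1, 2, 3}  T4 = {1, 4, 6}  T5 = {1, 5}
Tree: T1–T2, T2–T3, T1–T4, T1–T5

No — edge (6,5) lies in no bag.

A tree decomposition must satisfy three properties: every vertex lies in some bag; for every edge, both endpoints lie together in some bag; and for every vertex, the bags containing it form a connected subtree. Here edge (6,5) lies in no bag, so the decomposition is invalid.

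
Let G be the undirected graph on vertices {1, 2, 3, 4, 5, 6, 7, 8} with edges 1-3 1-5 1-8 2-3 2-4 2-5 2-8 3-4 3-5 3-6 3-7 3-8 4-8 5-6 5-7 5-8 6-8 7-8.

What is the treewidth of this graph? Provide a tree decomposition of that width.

Each bag holds 4 vertices, so the decomposition has width 3, which upper-bounds the treewidth. On the other hand G contains the 4-clique {2, 3, 4, 8}. A clique must lie in a single bag of any decomposition, so no decomposition can have width below 3. Hence tw(G) = 3 exactly.

Treewidth 3.
One such decomposition:
Bags: B1 = {2, 3, 5, 8}  B2 = {2, 3, 4, 8}  B3 = {3, 5, 6, 8}  B4 = {3, 5, 7, 8}  B5 = {1, 3, 5, 8}
Tree: B1–B2, B1–B3, B1–B4, B3–B5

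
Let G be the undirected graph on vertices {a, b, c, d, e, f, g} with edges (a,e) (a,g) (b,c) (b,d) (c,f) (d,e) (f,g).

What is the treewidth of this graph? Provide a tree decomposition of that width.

Each bag holds 3 vertices, so the decomposition has width 2, which upper-bounds the treewidth. Since d–e–a–g–f–c–b–d is a cycle in G, G is not acyclic. Forests are exactly the graphs of treewidth ≤ 1, so tw(G) ≥ 2. Therefore the treewidth is 2.

Treewidth 2.
One optimal decomposition is:
Bags: B1 = {a, d, e}  B2 = {a, d, g}  B3 = {d, f, g}  B4 = {c, d, f}  B5 = {b, c, d}
Tree: B1–B2, B2–B3, B3–B4, B4–B5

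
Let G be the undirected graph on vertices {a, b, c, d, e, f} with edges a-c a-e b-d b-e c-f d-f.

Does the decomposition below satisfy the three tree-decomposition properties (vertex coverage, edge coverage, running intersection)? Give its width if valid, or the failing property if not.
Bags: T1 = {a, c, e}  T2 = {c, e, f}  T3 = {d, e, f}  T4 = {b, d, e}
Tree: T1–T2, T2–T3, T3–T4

Yes; width 2.

Checking the three conditions: (i) the bags cover all of {a, b, c, d, e, f}; (ii) for each edge, some bag contains both endpoints; (iii) the bags containing any fixed vertex form a subtree. All hold, so the decomposition is valid with width 3 − 1 = 2.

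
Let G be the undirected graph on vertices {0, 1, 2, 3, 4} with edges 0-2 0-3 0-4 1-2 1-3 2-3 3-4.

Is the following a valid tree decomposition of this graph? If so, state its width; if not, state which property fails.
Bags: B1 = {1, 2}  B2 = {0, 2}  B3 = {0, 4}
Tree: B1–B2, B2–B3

No — vertex 3 appears in no bag.

A tree decomposition must satisfy three properties: every vertex lies in some bag; for every edge, both endpoints lie together in some bag; and for every vertex, the bags containing it form a connected subtree. Here vertex 3 appears in no bag, so the decomposition is invalid.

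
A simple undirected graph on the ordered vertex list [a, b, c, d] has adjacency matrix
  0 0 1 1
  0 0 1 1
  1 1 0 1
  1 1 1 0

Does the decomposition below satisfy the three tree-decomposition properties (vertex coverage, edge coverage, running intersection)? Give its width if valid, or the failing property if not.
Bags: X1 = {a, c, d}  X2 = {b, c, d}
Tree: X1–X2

Yes; width 2.

Every vertex of G appears in some bag (union = {a, b, c, d}); every edge is covered by a bag; and for each vertex v the set of bags containing v is connected in the bag tree. The decomposition is therefore valid. The largest bag has 3 vertices, so the width is 2.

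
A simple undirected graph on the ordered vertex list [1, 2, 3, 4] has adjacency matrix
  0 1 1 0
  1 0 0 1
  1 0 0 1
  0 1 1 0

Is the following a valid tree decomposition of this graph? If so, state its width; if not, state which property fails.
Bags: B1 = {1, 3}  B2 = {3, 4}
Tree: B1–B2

A tree decomposition must satisfy three properties: every vertex lies in some bag; for every edge, both endpoints lie together in some bag; and for every vertex, the bags containing it form a connected subtree. Here vertex 2 appears in no bag, so the decomposition is invalid.

No — vertex 2 appears in no bag.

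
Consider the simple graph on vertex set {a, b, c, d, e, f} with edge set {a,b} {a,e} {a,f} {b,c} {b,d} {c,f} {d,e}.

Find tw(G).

A width-2 tree decomposition is:
Bags: B1 = {b, c, f}  B2 = {a, b, f}  B3 = {a, b, d}  B4 = {a, d, e}
Tree: B1–B2, B2–B3, B3–B4
Every bag has size at most 3, so the width is 3 − 1 = 2 and tw(G) ≤ 2. Since c–f–a–b–c is a cycle in G, G is not acyclic. Forests are exactly the graphs of treewidth ≤ 1, so tw(G) ≥ 2. Hence tw(G) = 2 exactly.

2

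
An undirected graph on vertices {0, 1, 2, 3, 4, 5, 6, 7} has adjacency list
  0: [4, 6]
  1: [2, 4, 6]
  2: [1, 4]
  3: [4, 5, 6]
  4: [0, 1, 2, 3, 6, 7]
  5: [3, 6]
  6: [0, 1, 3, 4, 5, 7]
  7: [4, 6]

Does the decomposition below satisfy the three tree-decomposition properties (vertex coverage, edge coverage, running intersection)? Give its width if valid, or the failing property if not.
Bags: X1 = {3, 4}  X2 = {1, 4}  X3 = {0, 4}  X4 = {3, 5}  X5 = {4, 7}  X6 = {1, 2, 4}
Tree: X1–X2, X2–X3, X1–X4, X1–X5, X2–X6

No — vertex 6 appears in no bag.

A tree decomposition must satisfy three properties: every vertex lies in some bag; for every edge, both endpoints lie together in some bag; and for every vertex, the bags containing it form a connected subtree. Here vertex 6 appears in no bag, so the decomposition is invalid.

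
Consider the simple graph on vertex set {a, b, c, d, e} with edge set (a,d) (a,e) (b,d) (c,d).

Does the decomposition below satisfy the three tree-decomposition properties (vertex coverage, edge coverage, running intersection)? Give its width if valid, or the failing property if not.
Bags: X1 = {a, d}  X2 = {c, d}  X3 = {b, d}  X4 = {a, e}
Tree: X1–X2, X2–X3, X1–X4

Yes; width 1.

Vertex coverage: the bags together contain {a, b, c, d, e}, the full vertex set. Edge coverage: each edge of G has both endpoints in at least one bag. Running intersection: for every vertex, the bags containing it form a connected subtree. All three properties hold, so this is a valid tree decomposition of width max|bag| − 1 = 1, and hence tw(G) ≤ 1.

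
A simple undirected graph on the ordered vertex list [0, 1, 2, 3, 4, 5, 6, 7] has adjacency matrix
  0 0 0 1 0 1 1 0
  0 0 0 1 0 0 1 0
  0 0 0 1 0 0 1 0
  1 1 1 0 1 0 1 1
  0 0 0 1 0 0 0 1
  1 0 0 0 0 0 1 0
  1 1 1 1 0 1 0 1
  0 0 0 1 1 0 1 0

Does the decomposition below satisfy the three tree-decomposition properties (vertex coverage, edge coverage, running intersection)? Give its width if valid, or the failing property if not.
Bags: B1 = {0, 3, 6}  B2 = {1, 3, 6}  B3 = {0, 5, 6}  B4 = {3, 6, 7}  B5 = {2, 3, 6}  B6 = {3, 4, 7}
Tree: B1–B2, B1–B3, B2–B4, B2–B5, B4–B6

Checking the three conditions: (i) the bags cover all of {0, 1, 2, 3, 4, 5, 6, 7}; (ii) for each edge, some bag contains both endpoints; (iii) the bags containing any fixed vertex form a subtree. All hold, so the decomposition is valid with width 3 − 1 = 2.

Yes; width 2.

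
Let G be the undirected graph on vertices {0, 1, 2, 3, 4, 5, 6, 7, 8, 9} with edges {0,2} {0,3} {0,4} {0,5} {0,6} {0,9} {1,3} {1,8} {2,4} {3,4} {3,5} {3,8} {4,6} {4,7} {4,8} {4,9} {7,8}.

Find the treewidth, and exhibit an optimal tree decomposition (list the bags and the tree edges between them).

Each bag holds 3 vertices, so the decomposition has width 2, which upper-bounds the treewidth. On the other hand G contains the 3-clique {1, 3, 8}. A clique must lie in a single bag of any decomposition, so no decomposition can have width below 2. Hence tw(G) = 2 exactly.

Treewidth 2.
Bags: B1 = {0, 4, 6}  B2 = {0, 3, 4}  B3 = {3, 4, 8}  B4 = {4, 7, 8}  B5 = {0, 2, 4}  B6 = {1, 3, 8}  B7 = {0, 4, 9}  B8 = {0, 3, 5}
Tree: B1–B2, B2–B3, B3–B4, B1–B5, B3–B6, B5–B7, B2–B8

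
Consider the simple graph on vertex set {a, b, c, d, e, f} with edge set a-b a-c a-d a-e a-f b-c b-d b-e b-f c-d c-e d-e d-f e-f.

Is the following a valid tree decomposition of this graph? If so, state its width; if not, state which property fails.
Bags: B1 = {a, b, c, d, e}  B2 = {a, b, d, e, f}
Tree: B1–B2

Yes; width 4.

Vertex coverage: the bags together contain {a, b, c, d, e, f}, the full vertex set. Edge coverage: each edge of G has both endpoints in at least one bag. Running intersection: for every vertex, the bags containing it form a connected subtree. All three properties hold, so this is a valid tree decomposition of width max|bag| − 1 = 4, and hence tw(G) ≤ 4.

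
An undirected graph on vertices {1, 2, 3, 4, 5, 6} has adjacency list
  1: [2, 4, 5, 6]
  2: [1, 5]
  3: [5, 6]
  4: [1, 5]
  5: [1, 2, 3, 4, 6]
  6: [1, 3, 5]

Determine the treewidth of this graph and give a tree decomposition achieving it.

The largest bag has 3 vertices, giving width 2; this decomposition certifies tw(G) ≤ 2. For the lower bound, the 3 vertices {1, 2, 5} are pairwise adjacent, and any tree decomposition puts a clique entirely inside one bag — forcing width ≥ 2. Hence tw(G) = 2 exactly.

Treewidth 2.
One such decomposition:
Bags: B1 = {1, 4, 5}  B2 = {1, 5, 6}  B3 = {3, 5, 6}  B4 = {1, 2, 5}
Tree: B1–B2, B2–B3, B1–B4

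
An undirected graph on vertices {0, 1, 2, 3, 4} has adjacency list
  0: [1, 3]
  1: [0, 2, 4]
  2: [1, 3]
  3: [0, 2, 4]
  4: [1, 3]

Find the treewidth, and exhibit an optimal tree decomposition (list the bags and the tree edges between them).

Every bag has size at most 3, so the width is 3 − 1 = 2 and tw(G) ≤ 2. The edges 2–3–4–1–2 form a cycle, so G is not a tree and its treewidth is at least 2. Combining the bounds, tw(G) = 2.

Treewidth 2.
Bags: B1 = {1, 2, 3}  B2 = {1, 3, 4}  B3 = {0, 1, 3}
Tree: B1–B2, B2–B3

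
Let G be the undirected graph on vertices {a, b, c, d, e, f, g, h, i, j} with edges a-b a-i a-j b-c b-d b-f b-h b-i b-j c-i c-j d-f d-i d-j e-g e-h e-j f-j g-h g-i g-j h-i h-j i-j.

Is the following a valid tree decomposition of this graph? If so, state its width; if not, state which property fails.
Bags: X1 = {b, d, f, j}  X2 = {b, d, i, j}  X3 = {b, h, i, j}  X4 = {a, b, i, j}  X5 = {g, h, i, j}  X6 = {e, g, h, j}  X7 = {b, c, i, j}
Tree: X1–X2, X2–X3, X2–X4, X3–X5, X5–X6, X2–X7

Yes; width 3.

Every vertex of G appears in some bag (union = {a, b, c, d, e, f, g, h, i, j}); every edge is covered by a bag; and for each vertex v the set of bags containing v is connected in the bag tree. The decomposition is therefore valid. The largest bag has 4 vertices, so the width is 3.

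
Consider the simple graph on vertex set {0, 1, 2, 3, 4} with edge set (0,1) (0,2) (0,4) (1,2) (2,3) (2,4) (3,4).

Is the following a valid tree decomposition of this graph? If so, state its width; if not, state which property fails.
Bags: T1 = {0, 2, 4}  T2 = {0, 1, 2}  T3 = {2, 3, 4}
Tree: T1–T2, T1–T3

Vertex coverage: the bags together contain {0, 1, 2, 3, 4}, the full vertex set. Edge coverage: each edge of G has both endpoints in at least one bag. Running intersection: for every vertex, the bags containing it form a connected subtree. All three properties hold, so this is a valid tree decomposition of width max|bag| − 1 = 2, and hence tw(G) ≤ 2.

Yes; width 2.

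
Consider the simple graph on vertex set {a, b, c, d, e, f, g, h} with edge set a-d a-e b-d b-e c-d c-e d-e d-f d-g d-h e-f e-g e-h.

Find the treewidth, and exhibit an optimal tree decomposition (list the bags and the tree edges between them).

Treewidth 2.
Bags: B1 = {a, d, e}  B2 = {d, e, h}  B3 = {d, e, f}  B4 = {c, d, e}  B5 = {d, e, g}  B6 = {b, d, e}
Tree: B1–B2, B2–B3, B3–B4, B3–B5, B1–B6

Each bag holds 3 vertices, so the decomposition has width 2, which upper-bounds the treewidth. For the lower bound, the 3 vertices {d, e, f} are pairwise adjacent, and any tree decomposition puts a clique entirely inside one bag — forcing width ≥ 2. Combining the bounds, tw(G) = 2.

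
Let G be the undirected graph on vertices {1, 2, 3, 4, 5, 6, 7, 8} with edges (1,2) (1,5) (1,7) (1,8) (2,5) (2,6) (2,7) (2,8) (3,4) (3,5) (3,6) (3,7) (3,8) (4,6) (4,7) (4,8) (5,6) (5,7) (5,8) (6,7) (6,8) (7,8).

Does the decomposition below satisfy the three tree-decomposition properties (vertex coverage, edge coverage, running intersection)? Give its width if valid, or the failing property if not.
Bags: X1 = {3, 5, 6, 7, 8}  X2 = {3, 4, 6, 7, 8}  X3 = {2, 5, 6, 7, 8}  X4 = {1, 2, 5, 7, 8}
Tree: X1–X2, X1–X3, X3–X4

Checking the three conditions: (i) the bags cover all of {1, 2, 3, 4, 5, 6, 7, 8}; (ii) for each edge, some bag contains both endpoints; (iii) the bags containing any fixed vertex form a subtree. All hold, so the decomposition is valid with width 5 − 1 = 4.

Yes; width 4.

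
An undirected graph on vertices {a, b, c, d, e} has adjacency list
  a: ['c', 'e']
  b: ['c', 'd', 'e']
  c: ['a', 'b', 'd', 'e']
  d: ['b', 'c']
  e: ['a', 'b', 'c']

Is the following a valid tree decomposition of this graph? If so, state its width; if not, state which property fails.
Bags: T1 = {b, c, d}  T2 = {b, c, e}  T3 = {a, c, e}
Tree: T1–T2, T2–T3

Yes; width 2.

Every vertex of G appears in some bag (union = {a, b, c, d, e}); every edge is covered by a bag; and for each vertex v the set of bags containing v is connected in the bag tree. The decomposition is therefore valid. The largest bag has 3 vertices, so the width is 2.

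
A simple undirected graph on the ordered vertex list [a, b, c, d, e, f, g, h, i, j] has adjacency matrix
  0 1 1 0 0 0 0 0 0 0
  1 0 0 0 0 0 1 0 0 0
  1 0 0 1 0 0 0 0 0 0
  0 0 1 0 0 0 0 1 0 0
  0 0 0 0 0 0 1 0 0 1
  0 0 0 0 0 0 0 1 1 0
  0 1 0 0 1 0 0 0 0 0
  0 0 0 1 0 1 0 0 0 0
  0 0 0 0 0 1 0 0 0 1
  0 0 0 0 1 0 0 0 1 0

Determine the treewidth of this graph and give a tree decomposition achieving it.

Each bag holds 3 vertices, so the decomposition has width 2, which upper-bounds the treewidth. Since c–d–h–f–i–j–e–g–b–a–c is a cycle in G, G is not acyclic. Forests are exactly the graphs of treewidth ≤ 1, so tw(G) ≥ 2. Therefore the treewidth is 2.

Treewidth 2.
One optimal decomposition is:
Bags: B1 = {c, d, h}  B2 = {c, f, h}  B3 = {c, f, i}  B4 = {c, i, j}  B5 = {c, e, j}  B6 = {c, e, g}  B7 = {b, c, g}  B8 = {a, b, c}
Tree: B1–B2, B2–B3, B3–B4, B4–B5, B5–B6, B6–B7, B7–B8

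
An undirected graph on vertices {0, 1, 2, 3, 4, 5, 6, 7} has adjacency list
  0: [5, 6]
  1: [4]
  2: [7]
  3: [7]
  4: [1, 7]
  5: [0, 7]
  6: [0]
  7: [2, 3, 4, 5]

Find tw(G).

1

A width-1 tree decomposition is:
Bags: B1 = {0, 5}  B2 = {5, 7}  B3 = {4, 7}  B4 = {0, 6}  B5 = {1, 4}  B6 = {2, 7}  B7 = {3, 7}
Tree: B1–B2, B2–B3, B1–B4, B3–B5, B3–B6, B3–B7
The largest bag has 2 vertices, giving width 1; this decomposition certifies tw(G) ≤ 1. Any graph with an edge has treewidth ≥ 1, and G has the edge 0–5. The upper and lower bounds meet at 1, so that is the treewidth.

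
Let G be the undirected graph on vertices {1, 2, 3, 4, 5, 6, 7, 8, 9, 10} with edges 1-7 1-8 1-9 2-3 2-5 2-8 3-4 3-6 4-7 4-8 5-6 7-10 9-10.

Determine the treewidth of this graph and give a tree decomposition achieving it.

Every bag has size at most 3, so the width is 3 − 1 = 2 and tw(G) ≤ 2. Since 6–5–2–3–6 is a cycle in G, G is not acyclic. Forests are exactly the graphs of treewidth ≤ 1, so tw(G) ≥ 2. Hence tw(G) = 2 exactly.

Treewidth 2.
One optimal decomposition is:
Bags: B1 = {3, 5, 6}  B2 = {2, 3, 5}  B3 = {2, 3, 4}  B4 = {2, 4, 8}  B5 = {4, 7, 8}  B6 = {1, 7, 8}  B7 = {1, 7, 10}  B8 = {1, 9, 10}
Tree: B1–B2, B2–B3, B3–B4, B4–B5, B5–B6, B6–B7, B7–B8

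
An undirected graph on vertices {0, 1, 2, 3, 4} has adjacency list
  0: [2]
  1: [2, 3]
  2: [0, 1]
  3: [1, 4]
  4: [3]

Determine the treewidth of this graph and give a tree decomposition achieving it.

Every bag has size at most 2, so the width is 2 − 1 = 1 and tw(G) ≤ 1. Any graph with an edge has treewidth ≥ 1, and G has the edge 0–2. Therefore the treewidth is 1.

Treewidth 1.
Bags: B1 = {0, 2}  B2 = {1, 2}  B3 = {1, 3}  B4 = {3, 4}
Tree: B1–B2, B2–B3, B3–B4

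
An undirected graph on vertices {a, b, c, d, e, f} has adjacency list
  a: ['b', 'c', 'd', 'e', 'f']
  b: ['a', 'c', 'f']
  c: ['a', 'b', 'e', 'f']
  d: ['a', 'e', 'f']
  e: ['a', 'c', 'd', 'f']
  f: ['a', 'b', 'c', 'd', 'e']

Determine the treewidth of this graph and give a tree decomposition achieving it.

Treewidth 3.
Bags: B1 = {a, b, c, f}  B2 = {a, c, e, f}  B3 = {a, d, e, f}
Tree: B1–B2, B2–B3

Each bag holds 4 vertices, so the decomposition has width 3, which upper-bounds the treewidth. For the lower bound, the 4 vertices {a, d, e, f} are pairwise adjacent, and any tree decomposition puts a clique entirely inside one bag — forcing width ≥ 3. The upper and lower bounds meet at 3, so that is the treewidth.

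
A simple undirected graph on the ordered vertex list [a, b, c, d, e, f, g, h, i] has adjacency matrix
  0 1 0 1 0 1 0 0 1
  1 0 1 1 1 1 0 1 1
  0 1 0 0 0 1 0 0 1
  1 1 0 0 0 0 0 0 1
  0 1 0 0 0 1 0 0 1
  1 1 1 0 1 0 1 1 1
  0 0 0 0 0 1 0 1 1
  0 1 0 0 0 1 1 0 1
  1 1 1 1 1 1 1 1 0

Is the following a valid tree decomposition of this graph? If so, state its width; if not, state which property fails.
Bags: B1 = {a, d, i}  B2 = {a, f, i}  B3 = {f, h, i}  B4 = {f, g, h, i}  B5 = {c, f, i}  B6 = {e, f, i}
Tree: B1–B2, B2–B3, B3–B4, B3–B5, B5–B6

No — vertex b appears in no bag.

A tree decomposition must satisfy three properties: every vertex lies in some bag; for every edge, both endpoints lie together in some bag; and for every vertex, the bags containing it form a connected subtree. Here vertex b appears in no bag, so the decomposition is invalid.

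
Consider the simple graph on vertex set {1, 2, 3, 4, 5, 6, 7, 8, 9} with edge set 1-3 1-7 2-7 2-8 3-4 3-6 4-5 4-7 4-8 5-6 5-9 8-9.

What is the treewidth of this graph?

3

A width-3 tree decomposition is:
Bags: B1 = {2, 5, 8, 9}  B2 = {2, 4, 5, 8}  B3 = {2, 4, 5, 7}  B4 = {4, 5, 6, 7}  B5 = {3, 4, 6, 7}  B6 = {1, 3, 6, 7}
Tree: B1–B2, B2–B3, B3–B4, B4–B5, B5–B6
Every bag has size at most 4, so the width is 4 − 1 = 3 and tw(G) ≤ 3. For the lower bound: the 4 vertex sets {2,8,9}, {5}, {4}, {1,3,6,7} are disjoint, each induces a connected subgraph, and every pair is joined by at least one edge of G. Contracting each set to a single vertex therefore yields K_{4} as a minor, and since treewidth is minor-monotone, tw(G) ≥ tw(K_{4}) = 3. Combining the bounds, tw(G) = 3.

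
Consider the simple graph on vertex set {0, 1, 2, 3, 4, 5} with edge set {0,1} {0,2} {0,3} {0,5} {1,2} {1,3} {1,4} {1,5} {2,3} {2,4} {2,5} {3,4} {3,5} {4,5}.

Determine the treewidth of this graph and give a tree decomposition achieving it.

Treewidth 4.
Bags: B1 = {1, 2, 3, 4, 5}  B2 = {0, 1, 2, 3, 5}
Tree: B1–B2

Each bag holds 5 vertices, so the decomposition has width 4, which upper-bounds the treewidth. On the other hand G contains the 5-clique {0, 1, 2, 3, 5}. A clique must lie in a single bag of any decomposition, so no decomposition can have width below 4. The upper and lower bounds meet at 4, so that is the treewidth.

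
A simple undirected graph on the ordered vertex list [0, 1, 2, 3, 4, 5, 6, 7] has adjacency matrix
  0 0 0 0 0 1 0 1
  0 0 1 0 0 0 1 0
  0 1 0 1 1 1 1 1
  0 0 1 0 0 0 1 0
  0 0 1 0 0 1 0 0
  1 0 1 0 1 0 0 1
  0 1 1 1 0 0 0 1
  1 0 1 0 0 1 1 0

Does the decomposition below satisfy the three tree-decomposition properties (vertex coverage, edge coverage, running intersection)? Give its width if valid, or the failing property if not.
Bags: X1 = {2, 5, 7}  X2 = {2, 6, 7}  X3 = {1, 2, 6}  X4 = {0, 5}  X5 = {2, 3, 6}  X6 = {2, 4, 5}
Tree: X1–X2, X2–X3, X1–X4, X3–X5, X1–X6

No — edge (7,0) lies in no bag.

A tree decomposition must satisfy three properties: every vertex lies in some bag; for every edge, both endpoints lie together in some bag; and for every vertex, the bags containing it form a connected subtree. Here edge (7,0) lies in no bag, so the decomposition is invalid.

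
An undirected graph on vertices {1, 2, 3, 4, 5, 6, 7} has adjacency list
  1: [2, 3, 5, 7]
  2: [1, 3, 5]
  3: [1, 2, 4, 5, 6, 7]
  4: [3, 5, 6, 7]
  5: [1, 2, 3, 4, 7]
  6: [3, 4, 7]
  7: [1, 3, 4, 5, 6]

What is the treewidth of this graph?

3

A width-3 tree decomposition is:
Bags: B1 = {1, 3, 5, 7}  B2 = {3, 4, 5, 7}  B3 = {1, 2, 3, 5}  B4 = {3, 4, 6, 7}
Tree: B1–B2, B1–B3, B2–B4
Every bag has size at most 4, so the width is 4 − 1 = 3 and tw(G) ≤ 3. On the other hand G contains the 4-clique {1, 2, 3, 5}. A clique must lie in a single bag of any decomposition, so no decomposition can have width below 3. Combining the bounds, tw(G) = 3.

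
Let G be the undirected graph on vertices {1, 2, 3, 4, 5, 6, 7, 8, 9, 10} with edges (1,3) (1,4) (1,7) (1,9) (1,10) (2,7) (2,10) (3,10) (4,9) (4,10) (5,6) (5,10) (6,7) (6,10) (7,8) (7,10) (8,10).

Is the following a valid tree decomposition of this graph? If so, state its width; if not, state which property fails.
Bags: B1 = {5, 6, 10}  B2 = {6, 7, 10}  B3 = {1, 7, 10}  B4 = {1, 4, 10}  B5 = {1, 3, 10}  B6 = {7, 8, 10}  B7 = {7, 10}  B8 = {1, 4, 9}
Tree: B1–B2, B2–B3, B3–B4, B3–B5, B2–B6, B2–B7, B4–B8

A tree decomposition must satisfy three properties: every vertex lies in some bag; for every edge, both endpoints lie together in some bag; and for every vertex, the bags containing it form a connected subtree. Here vertex 2 appears in no bag, so the decomposition is invalid.

No — vertex 2 appears in no bag.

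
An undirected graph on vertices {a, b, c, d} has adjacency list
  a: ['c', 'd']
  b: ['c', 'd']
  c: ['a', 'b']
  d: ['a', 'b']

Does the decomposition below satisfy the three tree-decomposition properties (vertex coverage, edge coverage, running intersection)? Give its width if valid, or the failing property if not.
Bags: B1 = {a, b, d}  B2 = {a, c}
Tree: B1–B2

A tree decomposition must satisfy three properties: every vertex lies in some bag; for every edge, both endpoints lie together in some bag; and for every vertex, the bags containing it form a connected subtree. Here edge (b,c) lies in no bag, so the decomposition is invalid.

No — edge (b,c) lies in no bag.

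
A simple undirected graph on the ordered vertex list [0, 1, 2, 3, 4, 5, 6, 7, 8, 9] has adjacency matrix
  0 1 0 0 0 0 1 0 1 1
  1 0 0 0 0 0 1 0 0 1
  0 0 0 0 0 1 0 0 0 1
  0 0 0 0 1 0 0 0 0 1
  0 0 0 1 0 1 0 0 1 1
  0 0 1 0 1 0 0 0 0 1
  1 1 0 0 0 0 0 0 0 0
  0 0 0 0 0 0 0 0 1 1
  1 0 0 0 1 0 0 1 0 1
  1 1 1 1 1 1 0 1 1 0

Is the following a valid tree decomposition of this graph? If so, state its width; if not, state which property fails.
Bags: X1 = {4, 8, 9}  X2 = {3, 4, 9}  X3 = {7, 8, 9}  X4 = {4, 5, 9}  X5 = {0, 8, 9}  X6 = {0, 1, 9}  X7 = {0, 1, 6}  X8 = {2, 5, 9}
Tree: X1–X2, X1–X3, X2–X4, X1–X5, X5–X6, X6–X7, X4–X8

Yes; width 2.

Every vertex of G appears in some bag (union = {0, 1, 2, 3, 4, 5, 6, 7, 8, 9}); every edge is covered by a bag; and for each vertex v the set of bags containing v is connected in the bag tree. The decomposition is therefore valid. The largest bag has 3 vertices, so the width is 2.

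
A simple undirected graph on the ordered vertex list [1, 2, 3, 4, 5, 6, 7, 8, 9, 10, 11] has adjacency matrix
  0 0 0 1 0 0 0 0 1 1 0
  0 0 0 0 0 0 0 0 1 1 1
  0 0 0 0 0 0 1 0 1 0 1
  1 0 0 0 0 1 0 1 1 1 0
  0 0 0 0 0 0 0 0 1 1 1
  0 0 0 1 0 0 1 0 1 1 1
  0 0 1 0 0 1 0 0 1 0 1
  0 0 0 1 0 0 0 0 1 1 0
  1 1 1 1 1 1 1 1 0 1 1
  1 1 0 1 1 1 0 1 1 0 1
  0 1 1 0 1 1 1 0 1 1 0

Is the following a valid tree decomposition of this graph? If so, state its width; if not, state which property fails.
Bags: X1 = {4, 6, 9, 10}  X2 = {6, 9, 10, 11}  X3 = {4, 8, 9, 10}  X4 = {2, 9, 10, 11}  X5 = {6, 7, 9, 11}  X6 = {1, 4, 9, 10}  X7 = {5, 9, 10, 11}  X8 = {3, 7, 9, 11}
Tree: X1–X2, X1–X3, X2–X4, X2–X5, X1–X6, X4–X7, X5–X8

Yes; width 3.

Every vertex of G appears in some bag (union = {1, 2, 3, 4, 5, 6, 7, 8, 9, 10, 11}); every edge is covered by a bag; and for each vertex v the set of bags containing v is connected in the bag tree. The decomposition is therefore valid. The largest bag has 4 vertices, so the width is 3.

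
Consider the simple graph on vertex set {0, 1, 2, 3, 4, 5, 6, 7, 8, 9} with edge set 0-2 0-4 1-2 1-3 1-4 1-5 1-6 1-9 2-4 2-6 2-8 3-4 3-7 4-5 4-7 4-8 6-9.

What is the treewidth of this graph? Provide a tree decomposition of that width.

Each bag holds 3 vertices, so the decomposition has width 2, which upper-bounds the treewidth. On the other hand G contains the 3-clique {1, 6, 9}. A clique must lie in a single bag of any decomposition, so no decomposition can have width below 2. Combining the bounds, tw(G) = 2.

Treewidth 2.
One optimal decomposition is:
Bags: B1 = {1, 2, 4}  B2 = {2, 4, 8}  B3 = {1, 4, 5}  B4 = {1, 2, 6}  B5 = {1, 3, 4}  B6 = {0, 2, 4}  B7 = {1, 6, 9}  B8 = {3, 4, 7}
Tree: B1–B2, B1–B3, B1–B4, B1–B5, B1–B6, B4–B7, B5–B8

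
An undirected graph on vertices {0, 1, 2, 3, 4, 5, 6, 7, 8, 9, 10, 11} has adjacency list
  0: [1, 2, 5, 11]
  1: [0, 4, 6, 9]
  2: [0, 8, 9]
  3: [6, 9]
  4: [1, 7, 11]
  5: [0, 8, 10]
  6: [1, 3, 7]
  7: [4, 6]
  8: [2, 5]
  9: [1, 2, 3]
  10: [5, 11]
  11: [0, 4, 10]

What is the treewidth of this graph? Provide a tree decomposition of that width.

Every bag has size at most 4, so the width is 4 − 1 = 3 and tw(G) ≤ 3. For the lower bound: the 4 vertex sets {5,8,10}, {11}, {0}, {1,2,4,9} are disjoint, each induces a connected subgraph, and every pair is joined by at least one edge of G. Contracting each set to a single vertex therefore yields K_{4} as a minor, and since treewidth is minor-monotone, tw(G) ≥ tw(K_{4}) = 3. Therefore the treewidth is 3.

Treewidth 3.
One optimal decomposition is:
Bags: B1 = {5, 8, 10, 11}  B2 = {0, 5, 8, 11}  B3 = {0, 2, 8, 11}  B4 = {0, 2, 4, 11}  B5 = {0, 1, 2, 4}  B6 = {1, 2, 4, 9}  B7 = {1, 4, 7, 9}  B8 = {1, 6, 7, 9}  B9 = {3, 6, 7, 9}
Tree: B1–B2, B2–B3, B3–B4, B4–B5, B5–B6, B6–B7, B7–B8, B8–B9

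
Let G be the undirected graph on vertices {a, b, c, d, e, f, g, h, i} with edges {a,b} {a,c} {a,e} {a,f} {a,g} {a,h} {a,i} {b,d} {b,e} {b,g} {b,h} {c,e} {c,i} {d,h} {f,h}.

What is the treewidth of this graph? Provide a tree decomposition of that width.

Treewidth 2.
One such decomposition:
Bags: B1 = {a, b, e}  B2 = {a, b, h}  B3 = {a, f, h}  B4 = {a, c, e}  B5 = {a, b, g}  B6 = {a, c, i}  B7 = {b, d, h}
Tree: B1–B2, B2–B3, B1–B4, B2–B5, B4–B6, B2–B7

Every bag has size at most 3, so the width is 3 − 1 = 2 and tw(G) ≤ 2. For the lower bound, the 3 vertices {b, d, h} are pairwise adjacent, and any tree decomposition puts a clique entirely inside one bag — forcing width ≥ 2. Hence tw(G) = 2 exactly.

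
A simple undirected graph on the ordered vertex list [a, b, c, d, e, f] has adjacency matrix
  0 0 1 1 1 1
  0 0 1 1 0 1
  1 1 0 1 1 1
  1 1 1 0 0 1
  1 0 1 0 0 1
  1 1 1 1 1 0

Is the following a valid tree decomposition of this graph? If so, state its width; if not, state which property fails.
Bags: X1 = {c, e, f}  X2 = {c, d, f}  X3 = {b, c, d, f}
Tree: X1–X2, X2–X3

A tree decomposition must satisfy three properties: every vertex lies in some bag; for every edge, both endpoints lie together in some bag; and for every vertex, the bags containing it form a connected subtree. Here vertex a appears in no bag, so the decomposition is invalid.

No — vertex a appears in no bag.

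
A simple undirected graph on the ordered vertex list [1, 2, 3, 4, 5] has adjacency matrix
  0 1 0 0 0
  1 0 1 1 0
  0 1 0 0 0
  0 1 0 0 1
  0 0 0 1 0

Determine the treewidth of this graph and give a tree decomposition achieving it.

Every bag has size at most 2, so the width is 2 − 1 = 1 and tw(G) ≤ 1. G has an edge, so its treewidth is at least 1. The upper and lower bounds meet at 1, so that is the treewidth.

Treewidth 1.
One optimal decomposition is:
Bags: B1 = {4, 5}  B2 = {2, 4}  B3 = {2, 3}  B4 = {1, 2}
Tree: B1–B2, B2–B3, B2–B4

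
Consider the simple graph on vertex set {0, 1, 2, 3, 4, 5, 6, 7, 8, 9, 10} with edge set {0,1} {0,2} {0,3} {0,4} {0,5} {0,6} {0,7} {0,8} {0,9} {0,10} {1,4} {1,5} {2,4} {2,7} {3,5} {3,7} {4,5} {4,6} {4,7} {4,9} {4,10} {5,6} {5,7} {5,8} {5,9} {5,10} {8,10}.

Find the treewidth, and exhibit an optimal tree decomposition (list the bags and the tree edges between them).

Treewidth 3.
One such decomposition:
Bags: B1 = {0, 4, 5, 10}  B2 = {0, 1, 4, 5}  B3 = {0, 4, 5, 7}  B4 = {0, 5, 8, 10}  B5 = {0, 4, 5, 6}  B6 = {0, 3, 5, 7}  B7 = {0, 4, 5, 9}  B8 = {0, 2, 4, 7}
Tree: B1–B2, B1–B3, B1–B4, B2–B5, B3–B6, B3–B7, B3–B8

Every bag has size at most 4, so the width is 4 − 1 = 3 and tw(G) ≤ 3. On the other hand G contains the 4-clique {0, 2, 4, 7}. A clique must lie in a single bag of any decomposition, so no decomposition can have width below 3. Hence tw(G) = 3 exactly.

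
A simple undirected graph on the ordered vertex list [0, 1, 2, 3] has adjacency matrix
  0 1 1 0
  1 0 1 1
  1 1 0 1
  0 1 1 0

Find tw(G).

2

A width-2 tree decomposition is:
Bags: B1 = {1, 2, 3}  B2 = {0, 1, 2}
Tree: B1–B2
The largest bag has 3 vertices, giving width 2; this decomposition certifies tw(G) ≤ 2. For the lower bound, the 3 vertices {0, 1, 2} are pairwise adjacent, and any tree decomposition puts a clique entirely inside one bag — forcing width ≥ 2. Combining the bounds, tw(G) = 2.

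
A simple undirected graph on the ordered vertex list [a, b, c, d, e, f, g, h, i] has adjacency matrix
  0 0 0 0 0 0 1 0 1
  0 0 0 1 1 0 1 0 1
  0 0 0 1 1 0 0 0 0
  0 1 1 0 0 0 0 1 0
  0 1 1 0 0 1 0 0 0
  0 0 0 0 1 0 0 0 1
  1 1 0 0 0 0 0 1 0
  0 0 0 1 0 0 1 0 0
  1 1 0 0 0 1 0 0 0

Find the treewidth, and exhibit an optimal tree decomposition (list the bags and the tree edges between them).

Each bag holds 4 vertices, so the decomposition has width 3, which upper-bounds the treewidth. For the lower bound: the 4 vertex sets {a,f,i}, {g}, {b}, {c,d,e,h} are disjoint, each induces a connected subgraph, and every pair is joined by at least one edge of G. Contracting each set to a single vertex therefore yields K_{4} as a minor, and since treewidth is minor-monotone, tw(G) ≥ tw(K_{4}) = 3. The upper and lower bounds meet at 3, so that is the treewidth.

Treewidth 3.
One optimal decomposition is:
Bags: B1 = {a, f, g, i}  B2 = {b, f, g, i}  B3 = {b, e, f, g}  B4 = {b, e, g, h}  B5 = {b, d, e, h}  B6 = {c, d, e, h}
Tree: B1–B2, B2–B3, B3–B4, B4–B5, B5–B6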